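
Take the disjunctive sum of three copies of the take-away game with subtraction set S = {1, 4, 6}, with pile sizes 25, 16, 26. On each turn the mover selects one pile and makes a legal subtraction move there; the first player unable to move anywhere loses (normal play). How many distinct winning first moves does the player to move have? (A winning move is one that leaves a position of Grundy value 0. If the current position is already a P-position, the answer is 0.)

0

All piles use S = {1, 4, 6}:
n :  0  1  2  3  4  5  6  7  8  9 10 11 12 13 14 15 16 17 18 19 20 21 22 23 24 25 26
G :  0  1  0  1  2  0  1  0  1  2  0  1  0  1  2  0  1  0  1  2  0  1  0  1  2  0  1
Pile A: G(25) = 0.
Pile B: G(16) = 1.
Pile C: G(26) = 1.
Combined Grundy value = 0 ⊕ 1 ⊕ 1 = 0.
A winning move leaves total XOR = 0, i.e. changes one component's Grundy value g to g ⊕ X where X is the current total.
Pile A: target g' = 0⊕0 = 0, but every legal move changes the Grundy value (mex property), so 0 moves.
Pile B: target g' = 1⊕0 = 1, but every legal move changes the Grundy value (mex property), so 0 moves.
Pile C: target g' = 1⊕0 = 1, but every legal move changes the Grundy value (mex property), so 0 moves.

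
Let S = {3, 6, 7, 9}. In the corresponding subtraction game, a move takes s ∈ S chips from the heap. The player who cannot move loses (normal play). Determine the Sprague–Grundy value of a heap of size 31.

2

n :  0  1  2  3  4  5  6  7  8  9 10 11 12 13 14 15 16 17 18 19 20 21 22 23 24 25 26 27 28 29 30 31
G :  0  0  0  1  1  1  2  2  2  3  3  3  0  0  0  1  1  1  2  2  2  3  3  3  0  0  0  1  1  1  2  2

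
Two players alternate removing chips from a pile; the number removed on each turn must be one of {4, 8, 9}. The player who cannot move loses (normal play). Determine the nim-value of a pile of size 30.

1

n :  0  1  2  3  4  5  6  7  8  9 10 11 12 13 14 15 16 17 18 19 20 21 22 23 24 25 26 27 28 29 30
G :  0  0  0  0  1  1  1  1  2  2  2  2  3  0  0  0  0  1  1  1  1  2  2  2  2  3  0  0  0  0  1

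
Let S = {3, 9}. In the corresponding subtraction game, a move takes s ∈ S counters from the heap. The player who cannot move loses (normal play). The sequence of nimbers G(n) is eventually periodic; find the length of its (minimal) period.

6

G(0) = 0
G(1) = mex{} = 0
G(2) = mex{} = 0
G(3) = mex{0} = 1
G(4) = mex{0} = 1
G(5) = mex{0} = 1
G(6) = mex{1} = 0
G(7) = mex{1} = 0
G(8) = mex{1} = 0
G(9) = mex{0,0} = 1
G(10) = mex{0,0} = 1
G(11) = mex{0,0} = 1
G(12) = mex{1,1} = 0
G(13) = mex{1,1} = 0
G(14) = mex{1,1} = 0
G(15) = mex{0,0} = 1
G(16) = mex{0,0} = 1
G(n+6) = G(n) holds for n = 0,…,8 (a full window of length max(S) = 9), so the sequence is purely periodic with period 6.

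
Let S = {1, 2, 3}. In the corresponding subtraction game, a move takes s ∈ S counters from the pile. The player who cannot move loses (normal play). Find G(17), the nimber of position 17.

G(0) = 0
G(1) = mex{0} = 1
G(2) = mex{1,0} = 2
G(3) = mex{2,1,0} = 3
G(4) = mex{3,2,1} = 0
G(5) = mex{0,3,2} = 1
G(6) = mex{1,0,3} = 2
G(7) = mex{2,1,0} = 3
G(8) = mex{3,2,1} = 0
G(9) = mex{0,3,2} = 1
G(10) = mex{1,0,3} = 2
G(11) = mex{2,1,0} = 3
G(12) = mex{3,2,1} = 0
G(13) = mex{0,3,2} = 1
G(14) = mex{1,0,3} = 2
G(15) = mex{2,1,0} = 3
G(16) = mex{3,2,1} = 0
G(17) = mex{0,3,2} = 1

1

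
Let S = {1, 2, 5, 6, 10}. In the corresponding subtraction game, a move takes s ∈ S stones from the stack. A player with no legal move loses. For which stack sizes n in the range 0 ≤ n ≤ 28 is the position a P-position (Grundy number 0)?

0, 3, 7, 11, 14, 18, 22, 25

n :  0  1  2  3  4  5  6  7  8  9 10 11 12 13 14 15 16 17 18 19 20 21 22 23 24 25 26 27 28
G :  0  1  2  0  1  2  3  0  1  2  3  0  1  2  0  1  2  3  0  1  2  3  0  1  2  0  1  2  3
P-positions are exactly the n with G(n) = 0.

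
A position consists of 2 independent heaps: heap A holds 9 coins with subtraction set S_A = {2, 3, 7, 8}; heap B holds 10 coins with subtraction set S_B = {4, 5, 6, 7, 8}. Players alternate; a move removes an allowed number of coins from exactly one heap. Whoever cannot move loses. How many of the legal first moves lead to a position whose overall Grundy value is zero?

Heap A, S = {2, 3, 7, 8}:
G(0) = 0
G(1) = mex{} = 0
G(2) = mex{0} = 1
G(3) = mex{0,0} = 1
G(4) = mex{1,0} = 2
G(5) = mex{1,1} = 0
G(6) = mex{2,1} = 0
G(7) = mex{0,2,0} = 1
G(8) = mex{0,0,0,0} = 1
G(9) = mex{1,0,1,0} = 2
G_A(9) = 2.
Heap B, S = {4, 5, 6, 7, 8}:
G(0) = 0
G(1) = mex{} = 0
G(2) = mex{} = 0
G(3) = mex{} = 0
G(4) = mex{0} = 1
G(5) = mex{0,0} = 1
G(6) = mex{0,0,0} = 1
G(7) = mex{0,0,0,0} = 1
G(8) = mex{1,0,0,0,0} = 2
G(9) = mex{1,1,0,0,0} = 2
G(10) = mex{1,1,1,0,0} = 2
G_B(10) = 2.
Combined Grundy value = 2 ⊕ 2 = 0.
A winning move leaves total XOR = 0, i.e. changes one component's Grundy value g to g ⊕ X where X is the current total.
Heap A: target g' = 2⊕0 = 2, but every legal move changes the Grundy value (mex property), so 0 moves.
Heap B: target g' = 2⊕0 = 2, but every legal move changes the Grundy value (mex property), so 0 moves.

0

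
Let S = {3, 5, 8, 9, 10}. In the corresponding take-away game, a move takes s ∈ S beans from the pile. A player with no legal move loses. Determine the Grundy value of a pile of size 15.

0

G(0) = 0
G(1) = mex{} = 0
G(2) = mex{} = 0
G(3) = mex{0} = 1
G(4) = mex{0} = 1
G(5) = mex{0,0} = 1
G(6) = mex{1,0} = 2
G(7) = mex{1,0} = 2
G(8) = mex{1,1,0} = 2
G(9) = mex{2,1,0,0} = 3
G(10) = mex{2,1,0,0,0} = 3
G(11) = mex{2,2,1,0,0} = 3
G(12) = mex{3,2,1,1,0} = 4
G(13) = mex{3,2,1,1,1} = 0
G(14) = mex{3,3,2,1,1} = 0
G(15) = mex{4,3,2,2,1} = 0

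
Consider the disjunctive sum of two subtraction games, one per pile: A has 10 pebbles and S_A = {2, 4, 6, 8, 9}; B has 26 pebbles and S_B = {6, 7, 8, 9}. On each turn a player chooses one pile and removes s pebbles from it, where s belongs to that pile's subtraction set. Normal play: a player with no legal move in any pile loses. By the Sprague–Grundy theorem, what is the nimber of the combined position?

4

Pile A, S = {2, 4, 6, 8, 9}:
n :  0  1  2  3  4  5  6  7  8  9 10
G :  0  0  1  1  2  2  3  3  4  4  5
G_A(10) = 5.
Pile B, S = {6, 7, 8, 9}:
n :  0  1  2  3  4  5  6  7  8  9 10 11 12 13 14 15 16 17 18 19 20 21 22 23 24 25 26
G :  0  0  0  0  0  0  1  1  1  1  1  1  2  2  2  0  0  0  0  0  0  1  1  1  1  1  1
G_B(26) = 1.
Combined Grundy value = 5 ⊕ 1 = 4.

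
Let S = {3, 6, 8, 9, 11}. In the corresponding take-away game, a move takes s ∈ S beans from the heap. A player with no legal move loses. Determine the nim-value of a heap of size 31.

1

G(0) = 0
G(1) = mex{} = 0
G(2) = mex{} = 0
G(3) = mex{0} = 1
G(4) = mex{0} = 1
G(5) = mex{0} = 1
G(6) = mex{1,0} = 2
G(7) = mex{1,0} = 2
G(8) = mex{1,0,0} = 2
G(9) = mex{2,1,0,0} = 3
G(10) = mex{2,1,0,0} = 3
G(11) = mex{2,1,1,0,0} = 3
G(12) = mex{3,2,1,1,0} = 4
G(13) = mex{3,2,1,1,0} = 4
G(14) = mex{3,2,2,1,1} = 0
G(15) = mex{4,3,2,2,1} = 0
G(16) = mex{4,3,2,2,1} = 0
G(17) = mex{0,3,3,2,2} = 1
G(18) = mex{0,4,3,3,2} = 1
G(19) = mex{0,4,3,3,2} = 1
G(20) = mex{1,0,4,3,3} = 2
G(21) = mex{1,0,4,4,3} = 2
G(22) = mex{1,0,0,4,3} = 2
G(23) = mex{2,1,0,0,4} = 3
G(24) = mex{2,1,0,0,4} = 3
G(25) = mex{2,1,1,0,0} = 3
G(26) = mex{3,2,1,1,0} = 4
G(27) = mex{3,2,1,1,0} = 4
G(28) = mex{3,2,2,1,1} = 0
G(29) = mex{4,3,2,2,1} = 0
G(30) = mex{4,3,2,2,1} = 0
G(31) = mex{0,3,3,2,2} = 1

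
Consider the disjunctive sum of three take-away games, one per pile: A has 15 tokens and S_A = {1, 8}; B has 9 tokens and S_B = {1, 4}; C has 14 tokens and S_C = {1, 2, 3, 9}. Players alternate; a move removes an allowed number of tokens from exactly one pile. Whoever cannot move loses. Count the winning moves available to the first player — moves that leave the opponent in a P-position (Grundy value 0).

Pile A, S = {1, 8}:
G(0) = 0
G(1) = mex{0} = 1
G(2) = mex{1} = 0
G(3) = mex{0} = 1
G(4) = mex{1} = 0
G(5) = mex{0} = 1
G(6) = mex{1} = 0
G(7) = mex{0} = 1
G(8) = mex{1,0} = 2
G(9) = mex{2,1} = 0
G(10) = mex{0,0} = 1
G(11) = mex{1,1} = 0
G(12) = mex{0,0} = 1
G(13) = mex{1,1} = 0
G(14) = mex{0,0} = 1
G(15) = mex{1,1} = 0
G_A(15) = 0.
Pile B, S = {1, 4}:
G(0) = 0
G(1) = mex{0} = 1
G(2) = mex{1} = 0
G(3) = mex{0} = 1
G(4) = mex{1,0} = 2
G(5) = mex{2,1} = 0
G(6) = mex{0,0} = 1
G(7) = mex{1,1} = 0
G(8) = mex{0,2} = 1
G(9) = mex{1,0} = 2
G_B(9) = 2.
Pile C, S = {1, 2, 3, 9}:
n :  0  1  2  3  4  5  6  7  8  9 10 11 12 13 14
G :  0  1  2  3  0  1  2  3  0  1  2  3  0  1  2
G_C(14) = 2.
Combined Grundy value = 0 ⊕ 2 ⊕ 2 = 0.
A winning move leaves total XOR = 0, i.e. changes one component's Grundy value g to g ⊕ X where X is the current total.
Pile A: target g' = 0⊕0 = 0, but every legal move changes the Grundy value (mex property), so 0 moves.
Pile B: target g' = 2⊕0 = 2, but every legal move changes the Grundy value (mex property), so 0 moves.
Pile C: target g' = 2⊕0 = 2, but every legal move changes the Grundy value (mex property), so 0 moves.

0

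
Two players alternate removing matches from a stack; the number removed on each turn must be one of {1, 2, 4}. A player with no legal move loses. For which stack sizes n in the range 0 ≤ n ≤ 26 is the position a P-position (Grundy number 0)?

n :  0  1  2  3  4  5  6  7  8  9 10 11 12 13 14 15 16 17 18 19 20 21 22 23 24 25 26
G :  0  1  2  0  1  2  0  1  2  0  1  2  0  1  2  0  1  2  0  1  2  0  1  2  0  1  2
P-positions are exactly the n with G(n) = 0.

0, 3, 6, 9, 12, 15, 18, 21, 24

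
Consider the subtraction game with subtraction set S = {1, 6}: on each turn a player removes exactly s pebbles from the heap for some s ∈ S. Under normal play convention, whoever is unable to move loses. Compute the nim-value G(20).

n :  0  1  2  3  4  5  6  7  8  9 10 11 12 13 14 15 16 17 18 19 20
G :  0  1  0  1  0  1  2  0  1  0  1  0  1  2  0  1  0  1  0  1  2

2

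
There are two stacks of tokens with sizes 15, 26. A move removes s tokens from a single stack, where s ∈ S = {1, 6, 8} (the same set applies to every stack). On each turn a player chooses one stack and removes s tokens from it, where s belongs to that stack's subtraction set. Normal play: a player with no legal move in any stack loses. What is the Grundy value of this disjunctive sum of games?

0

All stacks use S = {1, 6, 8}:
G(0) = 0
G(1) = mex{0} = 1
G(2) = mex{1} = 0
G(3) = mex{0} = 1
G(4) = mex{1} = 0
G(5) = mex{0} = 1
G(6) = mex{1,0} = 2
G(7) = mex{2,1} = 0
G(8) = mex{0,0,0} = 1
G(9) = mex{1,1,1} = 0
G(10) = mex{0,0,0} = 1
G(11) = mex{1,1,1} = 0
G(12) = mex{0,2,0} = 1
G(13) = mex{1,0,1} = 2
G(14) = mex{2,1,2} = 0
G(15) = mex{0,0,0} = 1
G(16) = mex{1,1,1} = 0
G(17) = mex{0,0,0} = 1
G(18) = mex{1,1,1} = 0
G(19) = mex{0,2,0} = 1
G(20) = mex{1,0,1} = 2
G(21) = mex{2,1,2} = 0
G(22) = mex{0,0,0} = 1
G(23) = mex{1,1,1} = 0
G(24) = mex{0,0,0} = 1
G(25) = mex{1,1,1} = 0
G(26) = mex{0,2,0} = 1
Stack A: G(15) = 1.
Stack B: G(26) = 1.
Combined Grundy value = 1 ⊕ 1 = 0.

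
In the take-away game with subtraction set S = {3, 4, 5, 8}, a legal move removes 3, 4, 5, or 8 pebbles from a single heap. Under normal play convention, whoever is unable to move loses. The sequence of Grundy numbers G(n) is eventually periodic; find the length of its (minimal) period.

11

G(0) = 0
G(1) = mex{} = 0
G(2) = mex{} = 0
G(3) = mex{0} = 1
G(4) = mex{0,0} = 1
G(5) = mex{0,0,0} = 1
G(6) = mex{1,0,0} = 2
G(7) = mex{1,1,0} = 2
G(8) = mex{1,1,1,0} = 2
G(9) = mex{2,1,1,0} = 3
G(10) = mex{2,2,1,0} = 3
G(11) = mex{2,2,2,1} = 0
G(12) = mex{3,2,2,1} = 0
G(13) = mex{3,3,2,1} = 0
G(14) = mex{0,3,3,2} = 1
G(15) = mex{0,0,3,2} = 1
G(16) = mex{0,0,0,2} = 1
G(17) = mex{1,0,0,3} = 2
G(18) = mex{1,1,0,3} = 2
G(19) = mex{1,1,1,0} = 2
G(20) = mex{2,1,1,0} = 3
G(21) = mex{2,2,1,0} = 3
G(22) = mex{2,2,2,1} = 0
G(23) = mex{3,2,2,1} = 0
G(n+11) = G(n) holds for n = 0,…,7 (a full window of length max(S) = 8), so the sequence is purely periodic with period 11.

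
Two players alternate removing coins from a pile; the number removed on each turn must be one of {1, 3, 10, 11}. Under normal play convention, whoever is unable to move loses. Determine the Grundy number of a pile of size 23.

n :  0  1  2  3  4  5  6  7  8  9 10 11 12 13 14 15 16 17 18 19 20 21 22 23
G :  0  1  0  1  0  1  0  1  0  1  2  3  2  3  2  3  2  3  2  3  0  1  0  1

1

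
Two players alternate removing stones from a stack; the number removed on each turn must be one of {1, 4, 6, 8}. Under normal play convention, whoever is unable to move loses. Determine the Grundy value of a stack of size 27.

n :  0  1  2  3  4  5  6  7  8  9 10 11 12 13 14 15 16 17 18 19 20 21 22 23 24 25 26 27
G :  0  1  0  1  2  0  1  0  1  2  3  2  0  1  0  1  2  0  1  0  1  2  3  2  0  1  0  1

1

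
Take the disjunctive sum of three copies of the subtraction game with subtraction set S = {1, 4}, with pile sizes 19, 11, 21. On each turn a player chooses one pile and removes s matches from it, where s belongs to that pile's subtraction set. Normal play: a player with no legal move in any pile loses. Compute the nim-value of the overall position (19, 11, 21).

All piles use S = {1, 4}:
n :  0  1  2  3  4  5  6  7  8  9 10 11 12 13 14 15 16 17 18 19 20 21
G :  0  1  0  1  2  0  1  0  1  2  0  1  0  1  2  0  1  0  1  2  0  1
Pile A: G(19) = 2.
Pile B: G(11) = 1.
Pile C: G(21) = 1.
Combined Grundy value = 2 ⊕ 1 ⊕ 1 = 2.

2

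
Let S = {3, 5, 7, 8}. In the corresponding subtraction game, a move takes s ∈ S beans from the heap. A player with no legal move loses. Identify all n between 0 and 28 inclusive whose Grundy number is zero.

n :  0  1  2  3  4  5  6  7  8  9 10 11 12 13 14 15 16 17 18 19 20 21 22 23 24 25 26 27 28
G :  0  0  0  1  1  1  2  2  2  3  3  0  0  0  1  1  1  2  2  2  3  3  0  0  0  1  1  1  2
P-positions are exactly the n with G(n) = 0.

0, 1, 2, 11, 12, 13, 22, 23, 24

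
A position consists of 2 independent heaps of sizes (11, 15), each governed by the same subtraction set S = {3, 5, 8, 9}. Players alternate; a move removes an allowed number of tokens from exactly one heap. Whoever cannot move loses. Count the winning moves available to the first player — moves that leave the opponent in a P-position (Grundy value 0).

2

All heaps use S = {3, 5, 8, 9}:
n :  0  1  2  3  4  5  6  7  8  9 10 11 12 13 14 15
G :  0  0  0  1  1  1  2  2  2  3  3  3  0  0  0  1
Heap A: G(11) = 3.
Heap B: G(15) = 1.
Combined Grundy value = 3 ⊕ 1 = 2.
A winning move leaves total XOR = 0, i.e. changes one component's Grundy value g to g ⊕ X where X is the current total.
Heap A: need g' = 3⊕2 = 1. Options: 11−3→G=2, 11−5→G=2, 11−8→G=1, 11−9→G=0. Hits: 1.
Heap B: need g' = 1⊕2 = 3. Options: 15−3→G=0, 15−5→G=3, 15−8→G=2, 15−9→G=2. Hits: 1.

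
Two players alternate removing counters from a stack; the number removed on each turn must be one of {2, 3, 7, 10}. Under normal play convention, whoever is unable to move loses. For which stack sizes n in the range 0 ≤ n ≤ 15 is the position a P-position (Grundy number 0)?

0, 1, 5, 6, 14

n :  0  1  2  3  4  5  6  7  8  9 10 11 12 13 14 15
G :  0  0  1  1  2  0  0  1  1  2  2  3  3  4  0  2
P-positions are exactly the n with G(n) = 0.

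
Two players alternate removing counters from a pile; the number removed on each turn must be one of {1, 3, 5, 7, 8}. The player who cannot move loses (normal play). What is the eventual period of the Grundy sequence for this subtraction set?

15

G(0) = 0
G(1) = mex{0} = 1
G(2) = mex{1} = 0
G(3) = mex{0,0} = 1
G(4) = mex{1,1} = 0
G(5) = mex{0,0,0} = 1
G(6) = mex{1,1,1} = 0
G(7) = mex{0,0,0,0} = 1
G(8) = mex{1,1,1,1,0} = 2
G(9) = mex{2,0,0,0,1} = 3
G(10) = mex{3,1,1,1,0} = 2
G(11) = mex{2,2,0,0,1} = 3
G(12) = mex{3,3,1,1,0} = 2
G(13) = mex{2,2,2,0,1} = 3
G(14) = mex{3,3,3,1,0} = 2
G(15) = mex{2,2,2,2,1} = 0
G(16) = mex{0,3,3,3,2} = 1
G(17) = mex{1,2,2,2,3} = 0
G(18) = mex{0,0,3,3,2} = 1
G(19) = mex{1,1,2,2,3} = 0
G(20) = mex{0,0,0,3,2} = 1
G(21) = mex{1,1,1,2,3} = 0
G(22) = mex{0,0,0,0,2} = 1
G(23) = mex{1,1,1,1,0} = 2
G(24) = mex{2,0,0,0,1} = 3
G(25) = mex{3,1,1,1,0} = 2
G(26) = mex{2,2,0,0,1} = 3
G(27) = mex{3,3,1,1,0} = 2
G(28) = mex{2,2,2,0,1} = 3
G(29) = mex{3,3,3,1,0} = 2
G(30) = mex{2,2,2,2,1} = 0
G(31) = mex{0,3,3,3,2} = 1
G(n+15) = G(n) holds for n = 0,…,7 (a full window of length max(S) = 8), so the sequence is purely periodic with period 15.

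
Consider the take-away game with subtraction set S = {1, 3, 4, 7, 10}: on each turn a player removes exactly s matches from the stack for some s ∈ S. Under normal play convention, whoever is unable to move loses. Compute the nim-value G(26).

n :  0  1  2  3  4  5  6  7  8  9 10 11 12 13 14 15 16 17 18 19 20 21 22 23 24 25 26
G :  0  1  0  1  2  3  2  3  0  1  4  5  2  0  1  4  3  2  3  0  1  0  1  2  3  2  4

4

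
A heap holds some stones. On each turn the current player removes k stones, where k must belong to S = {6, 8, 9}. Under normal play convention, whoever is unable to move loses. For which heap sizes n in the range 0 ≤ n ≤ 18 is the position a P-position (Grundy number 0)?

n :  0  1  2  3  4  5  6  7  8  9 10 11 12 13 14 15 16 17 18
G :  0  0  0  0  0  0  1  1  1  1  1  1  2  2  2  0  0  0  0
P-positions are exactly the n with G(n) = 0.

0, 1, 2, 3, 4, 5, 15, 16, 17, 18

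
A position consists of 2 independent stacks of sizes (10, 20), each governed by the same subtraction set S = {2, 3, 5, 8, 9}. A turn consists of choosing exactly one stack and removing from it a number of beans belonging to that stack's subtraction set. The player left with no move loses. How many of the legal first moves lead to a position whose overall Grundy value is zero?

All stacks use S = {2, 3, 5, 8, 9}:
n :  0  1  2  3  4  5  6  7  8  9 10 11 12 13 14 15 16 17 18 19 20
G :  0  0  1  1  2  2  3  0  4  1  3  0  4  1  5  2  2  0  0  1  1
Stack A: G(10) = 3.
Stack B: G(20) = 1.
Combined Grundy value = 3 ⊕ 1 = 2.
A winning move leaves total XOR = 0, i.e. changes one component's Grundy value g to g ⊕ X where X is the current total.
Stack A: need g' = 3⊕2 = 1. Options: 10−2→G=4, 10−3→G=0, 10−5→G=2, 10−8→G=1, 10−9→G=0. Hits: 1.
Stack B: need g' = 1⊕2 = 3. Options: 20−2→G=0, 20−3→G=0, 20−5→G=2, 20−8→G=4, 20−9→G=0. Hits: 0.

1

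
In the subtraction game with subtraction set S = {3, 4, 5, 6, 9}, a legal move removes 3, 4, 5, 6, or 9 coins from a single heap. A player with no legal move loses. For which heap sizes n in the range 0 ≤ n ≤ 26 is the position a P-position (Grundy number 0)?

0, 1, 2, 12, 13, 14, 24, 25, 26

G(0) = 0
G(1) = mex{} = 0
G(2) = mex{} = 0
G(3) = mex{0} = 1
G(4) = mex{0,0} = 1
G(5) = mex{0,0,0} = 1
G(6) = mex{1,0,0,0} = 2
G(7) = mex{1,1,0,0} = 2
G(8) = mex{1,1,1,0} = 2
G(9) = mex{2,1,1,1,0} = 3
G(10) = mex{2,2,1,1,0} = 3
G(11) = mex{2,2,2,1,0} = 3
G(12) = mex{3,2,2,2,1} = 0
G(13) = mex{3,3,2,2,1} = 0
G(14) = mex{3,3,3,2,1} = 0
G(15) = mex{0,3,3,3,2} = 1
G(16) = mex{0,0,3,3,2} = 1
G(17) = mex{0,0,0,3,2} = 1
G(18) = mex{1,0,0,0,3} = 2
G(19) = mex{1,1,0,0,3} = 2
G(20) = mex{1,1,1,0,3} = 2
G(21) = mex{2,1,1,1,0} = 3
G(22) = mex{2,2,1,1,0} = 3
G(23) = mex{2,2,2,1,0} = 3
G(24) = mex{3,2,2,2,1} = 0
G(25) = mex{3,3,2,2,1} = 0
G(26) = mex{3,3,3,2,1} = 0
P-positions are exactly the n with G(n) = 0.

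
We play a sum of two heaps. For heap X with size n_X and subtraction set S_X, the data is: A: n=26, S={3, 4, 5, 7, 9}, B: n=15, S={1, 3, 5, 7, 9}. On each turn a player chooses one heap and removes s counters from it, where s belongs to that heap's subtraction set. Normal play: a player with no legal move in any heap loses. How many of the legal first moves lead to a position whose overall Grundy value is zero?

Heap A, S = {3, 4, 5, 7, 9}:
n :  0  1  2  3  4  5  6  7  8  9 10 11 12 13 14 15 16 17 18 19 20 21 22 23 24 25 26
G :  0  0  0  1  1  1  2  2  2  3  3  3  0  0  0  1  1  1  2  2  2  3  3  3  0  0  0
G_A(26) = 0.
Heap B, S = {1, 3, 5, 7, 9}:
G(0) = 0
G(1) = mex{0} = 1
G(2) = mex{1} = 0
G(3) = mex{0,0} = 1
G(4) = mex{1,1} = 0
G(5) = mex{0,0,0} = 1
G(6) = mex{1,1,1} = 0
G(7) = mex{0,0,0,0} = 1
G(8) = mex{1,1,1,1} = 0
G(9) = mex{0,0,0,0,0} = 1
G(10) = mex{1,1,1,1,1} = 0
G(11) = mex{0,0,0,0,0} = 1
G(12) = mex{1,1,1,1,1} = 0
G(13) = mex{0,0,0,0,0} = 1
G(14) = mex{1,1,1,1,1} = 0
G(15) = mex{0,0,0,0,0} = 1
G_B(15) = 1.
Combined Grundy value = 0 ⊕ 1 = 1.
A winning move leaves total XOR = 0, i.e. changes one component's Grundy value g to g ⊕ X where X is the current total.
Heap A: need g' = 0⊕1 = 1. Options: 26−3→G=3, 26−4→G=3, 26−5→G=3, 26−7→G=2, 26−9→G=1. Hits: 1.
Heap B: need g' = 1⊕1 = 0. Options: 15−1→G=0, 15−3→G=0, 15−5→G=0, 15−7→G=0, 15−9→G=0. Hits: 5.

6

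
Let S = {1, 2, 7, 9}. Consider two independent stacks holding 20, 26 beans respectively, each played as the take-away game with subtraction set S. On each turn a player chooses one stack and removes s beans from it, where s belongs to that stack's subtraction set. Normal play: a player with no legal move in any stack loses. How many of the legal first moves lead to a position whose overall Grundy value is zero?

All stacks use S = {1, 2, 7, 9}:
G(0) = 0
G(1) = mex{0} = 1
G(2) = mex{1,0} = 2
G(3) = mex{2,1} = 0
G(4) = mex{0,2} = 1
G(5) = mex{1,0} = 2
G(6) = mex{2,1} = 0
G(7) = mex{0,2,0} = 1
G(8) = mex{1,0,1} = 2
G(9) = mex{2,1,2,0} = 3
G(10) = mex{3,2,0,1} = 4
G(11) = mex{4,3,1,2} = 0
G(12) = mex{0,4,2,0} = 1
G(13) = mex{1,0,0,1} = 2
G(14) = mex{2,1,1,2} = 0
G(15) = mex{0,2,2,0} = 1
G(16) = mex{1,0,3,1} = 2
G(17) = mex{2,1,4,2} = 0
G(18) = mex{0,2,0,3} = 1
G(19) = mex{1,0,1,4} = 2
G(20) = mex{2,1,2,0} = 3
G(21) = mex{3,2,0,1} = 4
G(22) = mex{4,3,1,2} = 0
G(23) = mex{0,4,2,0} = 1
G(24) = mex{1,0,0,1} = 2
G(25) = mex{2,1,1,2} = 0
G(26) = mex{0,2,2,0} = 1
Stack A: G(20) = 3.
Stack B: G(26) = 1.
Combined Grundy value = 3 ⊕ 1 = 2.
A winning move leaves total XOR = 0, i.e. changes one component's Grundy value g to g ⊕ X where X is the current total.
Stack A: need g' = 3⊕2 = 1. Options: 20−1→G=2, 20−2→G=1, 20−7→G=2, 20−9→G=0. Hits: 1.
Stack B: need g' = 1⊕2 = 3. Options: 26−1→G=0, 26−2→G=2, 26−7→G=2, 26−9→G=0. Hits: 0.

1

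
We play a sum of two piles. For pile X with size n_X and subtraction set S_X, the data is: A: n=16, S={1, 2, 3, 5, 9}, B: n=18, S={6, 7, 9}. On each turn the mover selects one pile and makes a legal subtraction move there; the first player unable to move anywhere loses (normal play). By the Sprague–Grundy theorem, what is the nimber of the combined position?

Pile A, S = {1, 2, 3, 5, 9}:
G(0) = 0
G(1) = mex{0} = 1
G(2) = mex{1,0} = 2
G(3) = mex{2,1,0} = 3
G(4) = mex{3,2,1} = 0
G(5) = mex{0,3,2,0} = 1
G(6) = mex{1,0,3,1} = 2
G(7) = mex{2,1,0,2} = 3
G(8) = mex{3,2,1,3} = 0
G(9) = mex{0,3,2,0,0} = 1
G(10) = mex{1,0,3,1,1} = 2
G(11) = mex{2,1,0,2,2} = 3
G(12) = mex{3,2,1,3,3} = 0
G(13) = mex{0,3,2,0,0} = 1
G(14) = mex{1,0,3,1,1} = 2
G(15) = mex{2,1,0,2,2} = 3
G(16) = mex{3,2,1,3,3} = 0
G_A(16) = 0.
Pile B, S = {6, 7, 9}:
n :  0  1  2  3  4  5  6  7  8  9 10 11 12 13 14 15 16 17 18
G :  0  0  0  0  0  0  1  1  1  1  1  1  2  2  2  0  0  0  0
G_B(18) = 0.
Combined Grundy value = 0 ⊕ 0 = 0.

0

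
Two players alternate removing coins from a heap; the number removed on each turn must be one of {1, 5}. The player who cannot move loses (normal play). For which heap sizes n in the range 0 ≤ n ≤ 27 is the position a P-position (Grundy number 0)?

n :  0  1  2  3  4  5  6  7  8  9 10 11 12 13 14 15 16 17 18 19 20 21 22 23 24 25 26 27
G :  0  1  0  1  0  1  0  1  0  1  0  1  0  1  0  1  0  1  0  1  0  1  0  1  0  1  0  1
P-positions are exactly the n with G(n) = 0.

0, 2, 4, 6, 8, 10, 12, 14, 16, 18, 20, 22, 24, 26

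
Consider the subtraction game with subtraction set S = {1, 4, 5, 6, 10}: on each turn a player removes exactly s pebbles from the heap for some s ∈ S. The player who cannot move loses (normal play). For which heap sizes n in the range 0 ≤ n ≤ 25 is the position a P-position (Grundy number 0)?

0, 2, 9, 11, 18, 20

n :  0  1  2  3  4  5  6  7  8  9 10 11 12 13 14 15 16 17 18 19 20 21 22 23 24 25
G :  0  1  0  1  2  3  2  3  4  0  1  0  1  2  3  2  3  4  0  1  0  1  2  3  2  3
P-positions are exactly the n with G(n) = 0.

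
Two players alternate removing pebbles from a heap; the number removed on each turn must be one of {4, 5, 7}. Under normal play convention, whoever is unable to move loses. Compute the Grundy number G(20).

2

G(0) = 0
G(1) = mex{} = 0
G(2) = mex{} = 0
G(3) = mex{} = 0
G(4) = mex{0} = 1
G(5) = mex{0,0} = 1
G(6) = mex{0,0} = 1
G(7) = mex{0,0,0} = 1
G(8) = mex{1,0,0} = 2
G(9) = mex{1,1,0} = 2
G(10) = mex{1,1,0} = 2
G(11) = mex{1,1,1} = 0
G(12) = mex{2,1,1} = 0
G(13) = mex{2,2,1} = 0
G(14) = mex{2,2,1} = 0
G(15) = mex{0,2,2} = 1
G(16) = mex{0,0,2} = 1
G(17) = mex{0,0,2} = 1
G(18) = mex{0,0,0} = 1
G(19) = mex{1,0,0} = 2
G(20) = mex{1,1,0} = 2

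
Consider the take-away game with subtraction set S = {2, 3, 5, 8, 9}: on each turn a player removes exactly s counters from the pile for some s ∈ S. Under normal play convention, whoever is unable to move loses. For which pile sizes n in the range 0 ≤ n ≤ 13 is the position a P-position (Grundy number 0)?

0, 1, 7, 11

G(0) = 0
G(1) = mex{} = 0
G(2) = mex{0} = 1
G(3) = mex{0,0} = 1
G(4) = mex{1,0} = 2
G(5) = mex{1,1,0} = 2
G(6) = mex{2,1,0} = 3
G(7) = mex{2,2,1} = 0
G(8) = mex{3,2,1,0} = 4
G(9) = mex{0,3,2,0,0} = 1
G(10) = mex{4,0,2,1,0} = 3
G(11) = mex{1,4,3,1,1} = 0
G(12) = mex{3,1,0,2,1} = 4
G(13) = mex{0,3,4,2,2} = 1
P-positions are exactly the n with G(n) = 0.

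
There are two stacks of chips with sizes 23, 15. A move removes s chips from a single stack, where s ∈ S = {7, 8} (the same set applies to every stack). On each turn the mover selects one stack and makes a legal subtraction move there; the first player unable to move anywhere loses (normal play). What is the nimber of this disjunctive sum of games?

All stacks use S = {7, 8}:
n :  0  1  2  3  4  5  6  7  8  9 10 11 12 13 14 15 16 17 18 19 20 21 22 23
G :  0  0  0  0  0  0  0  1  1  1  1  1  1  1  2  0  0  0  0  0  0  0  1  1
Stack A: G(23) = 1.
Stack B: G(15) = 0.
Combined Grundy value = 1 ⊕ 0 = 1.

1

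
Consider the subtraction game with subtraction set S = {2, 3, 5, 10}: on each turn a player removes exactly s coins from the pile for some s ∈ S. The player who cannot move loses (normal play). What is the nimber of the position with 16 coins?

G(0) = 0
G(1) = mex{} = 0
G(2) = mex{0} = 1
G(3) = mex{0,0} = 1
G(4) = mex{1,0} = 2
G(5) = mex{1,1,0} = 2
G(6) = mex{2,1,0} = 3
G(7) = mex{2,2,1} = 0
G(8) = mex{3,2,1} = 0
G(9) = mex{0,3,2} = 1
G(10) = mex{0,0,2,0} = 1
G(11) = mex{1,0,3,0} = 2
G(12) = mex{1,1,0,1} = 2
G(13) = mex{2,1,0,1} = 3
G(14) = mex{2,2,1,2} = 0
G(15) = mex{3,2,1,2} = 0
G(16) = mex{0,3,2,3} = 1

1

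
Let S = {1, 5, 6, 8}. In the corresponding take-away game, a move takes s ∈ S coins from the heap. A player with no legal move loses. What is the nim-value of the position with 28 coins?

2

G(0) = 0
G(1) = mex{0} = 1
G(2) = mex{1} = 0
G(3) = mex{0} = 1
G(4) = mex{1} = 0
G(5) = mex{0,0} = 1
G(6) = mex{1,1,0} = 2
G(7) = mex{2,0,1} = 3
G(8) = mex{3,1,0,0} = 2
G(9) = mex{2,0,1,1} = 3
G(10) = mex{3,1,0,0} = 2
G(11) = mex{2,2,1,1} = 0
G(12) = mex{0,3,2,0} = 1
G(13) = mex{1,2,3,1} = 0
G(14) = mex{0,3,2,2} = 1
G(15) = mex{1,2,3,3} = 0
G(16) = mex{0,0,2,2} = 1
G(17) = mex{1,1,0,3} = 2
G(18) = mex{2,0,1,2} = 3
G(19) = mex{3,1,0,0} = 2
G(20) = mex{2,0,1,1} = 3
G(21) = mex{3,1,0,0} = 2
G(22) = mex{2,2,1,1} = 0
G(23) = mex{0,3,2,0} = 1
G(24) = mex{1,2,3,1} = 0
G(25) = mex{0,3,2,2} = 1
G(26) = mex{1,2,3,3} = 0
G(27) = mex{0,0,2,2} = 1
G(28) = mex{1,1,0,3} = 2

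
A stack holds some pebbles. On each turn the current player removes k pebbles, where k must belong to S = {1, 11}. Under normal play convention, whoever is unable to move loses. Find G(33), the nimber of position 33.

n :  0  1  2  3  4  5  6  7  8  9 10 11 12 13 14 15 16 17 18 19 20 21 22 23 24 25 26 27 28 29 30 31 32 33
G :  0  1  0  1  0  1  0  1  0  1  0  1  0  1  0  1  0  1  0  1  0  1  0  1  0  1  0  1  0  1  0  1  0  1

1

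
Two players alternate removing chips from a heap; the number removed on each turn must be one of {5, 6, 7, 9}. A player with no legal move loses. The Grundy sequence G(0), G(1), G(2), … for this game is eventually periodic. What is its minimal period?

14

G(0) = 0
G(1) = mex{} = 0
G(2) = mex{} = 0
G(3) = mex{} = 0
G(4) = mex{} = 0
G(5) = mex{0} = 1
G(6) = mex{0,0} = 1
G(7) = mex{0,0,0} = 1
G(8) = mex{0,0,0} = 1
G(9) = mex{0,0,0,0} = 1
G(10) = mex{1,0,0,0} = 2
G(11) = mex{1,1,0,0} = 2
G(12) = mex{1,1,1,0} = 2
G(13) = mex{1,1,1,0} = 2
G(14) = mex{1,1,1,1} = 0
G(15) = mex{2,1,1,1} = 0
G(16) = mex{2,2,1,1} = 0
G(17) = mex{2,2,2,1} = 0
G(18) = mex{2,2,2,1} = 0
G(19) = mex{0,2,2,2} = 1
G(20) = mex{0,0,2,2} = 1
G(21) = mex{0,0,0,2} = 1
G(22) = mex{0,0,0,2} = 1
G(23) = mex{0,0,0,0} = 1
G(24) = mex{1,0,0,0} = 2
G(25) = mex{1,1,0,0} = 2
G(26) = mex{1,1,1,0} = 2
G(27) = mex{1,1,1,0} = 2
G(28) = mex{1,1,1,1} = 0
G(29) = mex{2,1,1,1} = 0
G(n+14) = G(n) holds for n = 0,…,8 (a full window of length max(S) = 9), so the sequence is purely periodic with period 14.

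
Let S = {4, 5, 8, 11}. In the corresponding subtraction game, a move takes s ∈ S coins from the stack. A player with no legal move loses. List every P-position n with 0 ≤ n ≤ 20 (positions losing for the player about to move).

0, 1, 2, 3, 15, 16, 17, 18

n :  0  1  2  3  4  5  6  7  8  9 10 11 12 13 14 15 16 17 18 19 20
G :  0  0  0  0  1  1  1  1  2  2  2  2  3  3  3  0  0  0  0  1  1
P-positions are exactly the n with G(n) = 0.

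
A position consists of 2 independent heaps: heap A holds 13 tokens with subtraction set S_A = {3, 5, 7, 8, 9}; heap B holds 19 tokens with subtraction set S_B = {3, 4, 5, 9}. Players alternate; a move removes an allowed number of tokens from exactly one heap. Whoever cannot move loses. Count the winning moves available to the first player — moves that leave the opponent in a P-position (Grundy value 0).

5

Heap A, S = {3, 5, 7, 8, 9}:
G(0) = 0
G(1) = mex{} = 0
G(2) = mex{} = 0
G(3) = mex{0} = 1
G(4) = mex{0} = 1
G(5) = mex{0,0} = 1
G(6) = mex{1,0} = 2
G(7) = mex{1,0,0} = 2
G(8) = mex{1,1,0,0} = 2
G(9) = mex{2,1,0,0,0} = 3
G(10) = mex{2,1,1,0,0} = 3
G(11) = mex{2,2,1,1,0} = 3
G(12) = mex{3,2,1,1,1} = 0
G(13) = mex{3,2,2,1,1} = 0
G_A(13) = 0.
Heap B, S = {3, 4, 5, 9}:
G(0) = 0
G(1) = mex{} = 0
G(2) = mex{} = 0
G(3) = mex{0} = 1
G(4) = mex{0,0} = 1
G(5) = mex{0,0,0} = 1
G(6) = mex{1,0,0} = 2
G(7) = mex{1,1,0} = 2
G(8) = mex{1,1,1} = 0
G(9) = mex{2,1,1,0} = 3
G(10) = mex{2,2,1,0} = 3
G(11) = mex{0,2,2,0} = 1
G(12) = mex{3,0,2,1} = 4
G(13) = mex{3,3,0,1} = 2
G(14) = mex{1,3,3,1} = 0
G(15) = mex{4,1,3,2} = 0
G(16) = mex{2,4,1,2} = 0
G(17) = mex{0,2,4,0} = 1
G(18) = mex{0,0,2,3} = 1
G(19) = mex{0,0,0,3} = 1
G_B(19) = 1.
Combined Grundy value = 0 ⊕ 1 = 1.
A winning move leaves total XOR = 0, i.e. changes one component's Grundy value g to g ⊕ X where X is the current total.
Heap A: need g' = 0⊕1 = 1. Options: 13−3→G=3, 13−5→G=2, 13−7→G=2, 13−8→G=1, 13−9→G=1. Hits: 2.
Heap B: need g' = 1⊕1 = 0. Options: 19−3→G=0, 19−4→G=0, 19−5→G=0, 19−9→G=3. Hits: 3.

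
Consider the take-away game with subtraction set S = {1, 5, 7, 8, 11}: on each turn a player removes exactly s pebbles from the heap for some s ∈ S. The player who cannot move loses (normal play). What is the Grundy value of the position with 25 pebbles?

3

n :  0  1  2  3  4  5  6  7  8  9 10 11 12 13 14 15 16 17 18 19 20 21 22 23 24 25
G :  0  1  0  1  0  1  0  1  2  3  2  3  2  3  2  3  0  1  0  1  0  1  0  1  2  3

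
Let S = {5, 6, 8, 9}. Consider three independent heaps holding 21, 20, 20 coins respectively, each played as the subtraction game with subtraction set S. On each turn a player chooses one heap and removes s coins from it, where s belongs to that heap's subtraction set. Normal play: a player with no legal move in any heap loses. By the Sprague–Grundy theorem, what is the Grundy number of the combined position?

1

All heaps use S = {5, 6, 8, 9}:
n :  0  1  2  3  4  5  6  7  8  9 10 11 12 13 14 15 16 17 18 19 20 21
G :  0  0  0  0  0  1  1  1  1  1  2  2  2  2  0  0  0  0  0  1  1  1
Heap A: G(21) = 1.
Heap B: G(20) = 1.
Heap C: G(20) = 1.
Combined Grundy value = 1 ⊕ 1 ⊕ 1 = 1.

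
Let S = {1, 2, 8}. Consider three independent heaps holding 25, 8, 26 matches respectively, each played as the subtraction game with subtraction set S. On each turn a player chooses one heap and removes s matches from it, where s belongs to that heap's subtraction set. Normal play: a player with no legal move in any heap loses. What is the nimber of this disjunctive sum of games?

All heaps use S = {1, 2, 8}:
n :  0  1  2  3  4  5  6  7  8  9 10 11 12 13 14 15 16 17 18 19 20 21 22 23 24 25 26
G :  0  1  2  0  1  2  0  1  2  0  1  2  0  1  2  0  1  2  0  1  2  0  1  2  0  1  2
Heap A: G(25) = 1.
Heap B: G(8) = 2.
Heap C: G(26) = 2.
Combined Grundy value = 1 ⊕ 2 ⊕ 2 = 1.

1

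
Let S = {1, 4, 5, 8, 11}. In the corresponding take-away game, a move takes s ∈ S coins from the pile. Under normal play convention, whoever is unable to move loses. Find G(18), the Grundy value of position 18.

G(0) = 0
G(1) = mex{0} = 1
G(2) = mex{1} = 0
G(3) = mex{0} = 1
G(4) = mex{1,0} = 2
G(5) = mex{2,1,0} = 3
G(6) = mex{3,0,1} = 2
G(7) = mex{2,1,0} = 3
G(8) = mex{3,2,1,0} = 4
G(9) = mex{4,3,2,1} = 0
G(10) = mex{0,2,3,0} = 1
G(11) = mex{1,3,2,1,0} = 4
G(12) = mex{4,4,3,2,1} = 0
G(13) = mex{0,0,4,3,0} = 1
G(14) = mex{1,1,0,2,1} = 3
G(15) = mex{3,4,1,3,2} = 0
G(16) = mex{0,0,4,4,3} = 1
G(17) = mex{1,1,0,0,2} = 3
G(18) = mex{3,3,1,1,3} = 0

0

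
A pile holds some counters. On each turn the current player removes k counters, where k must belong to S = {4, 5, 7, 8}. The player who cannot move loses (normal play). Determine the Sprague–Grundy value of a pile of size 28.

1

n :  0  1  2  3  4  5  6  7  8  9 10 11 12 13 14 15 16 17 18 19 20 21 22 23 24 25 26 27 28
G :  0  0  0  0  1  1  1  1  2  2  2  2  0  0  0  0  1  1  1  1  2  2  2  2  0  0  0  0  1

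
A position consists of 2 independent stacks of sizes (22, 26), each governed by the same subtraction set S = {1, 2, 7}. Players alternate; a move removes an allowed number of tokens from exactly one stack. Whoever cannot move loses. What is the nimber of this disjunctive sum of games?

All stacks use S = {1, 2, 7}:
G(0) = 0
G(1) = mex{0} = 1
G(2) = mex{1,0} = 2
G(3) = mex{2,1} = 0
G(4) = mex{0,2} = 1
G(5) = mex{1,0} = 2
G(6) = mex{2,1} = 0
G(7) = mex{0,2,0} = 1
G(8) = mex{1,0,1} = 2
G(9) = mex{2,1,2} = 0
G(10) = mex{0,2,0} = 1
G(11) = mex{1,0,1} = 2
G(12) = mex{2,1,2} = 0
G(13) = mex{0,2,0} = 1
G(14) = mex{1,0,1} = 2
G(15) = mex{2,1,2} = 0
G(16) = mex{0,2,0} = 1
G(17) = mex{1,0,1} = 2
G(18) = mex{2,1,2} = 0
G(19) = mex{0,2,0} = 1
G(20) = mex{1,0,1} = 2
G(21) = mex{2,1,2} = 0
G(22) = mex{0,2,0} = 1
G(23) = mex{1,0,1} = 2
G(24) = mex{2,1,2} = 0
G(25) = mex{0,2,0} = 1
G(26) = mex{1,0,1} = 2
Stack A: G(22) = 1.
Stack B: G(26) = 2.
Combined Grundy value = 1 ⊕ 2 = 3.

3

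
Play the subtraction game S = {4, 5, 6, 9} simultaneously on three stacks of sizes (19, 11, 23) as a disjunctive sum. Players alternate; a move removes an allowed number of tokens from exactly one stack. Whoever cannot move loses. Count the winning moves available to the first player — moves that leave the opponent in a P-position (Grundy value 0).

3

All stacks use S = {4, 5, 6, 9}:
n :  0  1  2  3  4  5  6  7  8  9 10 11 12 13 14 15 16 17 18 19 20 21 22 23
G :  0  0  0  0  1  1  1  1  2  2  2  2  3  0  0  0  0  1  1  1  1  2  2  2
Stack A: G(19) = 1.
Stack B: G(11) = 2.
Stack C: G(23) = 2.
Combined Grundy value = 1 ⊕ 2 ⊕ 2 = 1.
A winning move leaves total XOR = 0, i.e. changes one component's Grundy value g to g ⊕ X where X is the current total.
Stack A: need g' = 1⊕1 = 0. Options: 19−4→G=0, 19−5→G=0, 19−6→G=0, 19−9→G=2. Hits: 3.
Stack B: need g' = 2⊕1 = 3. Options: 11−4→G=1, 11−5→G=1, 11−6→G=1, 11−9→G=0. Hits: 0.
Stack C: need g' = 2⊕1 = 3. Options: 23−4→G=1, 23−5→G=1, 23−6→G=1, 23−9→G=0. Hits: 0.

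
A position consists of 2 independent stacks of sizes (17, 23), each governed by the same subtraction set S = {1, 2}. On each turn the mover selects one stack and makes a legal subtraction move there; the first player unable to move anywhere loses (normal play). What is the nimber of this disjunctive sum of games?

All stacks use S = {1, 2}:
n :  0  1  2  3  4  5  6  7  8  9 10 11 12 13 14 15 16 17 18 19 20 21 22 23
G :  0  1  2  0  1  2  0  1  2  0  1  2  0  1  2  0  1  2  0  1  2  0  1  2
Stack A: G(17) = 2.
Stack B: G(23) = 2.
Combined Grundy value = 2 ⊕ 2 = 0.

0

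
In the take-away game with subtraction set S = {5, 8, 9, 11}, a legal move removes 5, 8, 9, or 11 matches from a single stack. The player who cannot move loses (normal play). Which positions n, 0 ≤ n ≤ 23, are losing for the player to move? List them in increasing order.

G(0) = 0
G(1) = mex{} = 0
G(2) = mex{} = 0
G(3) = mex{} = 0
G(4) = mex{} = 0
G(5) = mex{0} = 1
G(6) = mex{0} = 1
G(7) = mex{0} = 1
G(8) = mex{0,0} = 1
G(9) = mex{0,0,0} = 1
G(10) = mex{1,0,0} = 2
G(11) = mex{1,0,0,0} = 2
G(12) = mex{1,0,0,0} = 2
G(13) = mex{1,1,0,0} = 2
G(14) = mex{1,1,1,0} = 2
G(15) = mex{2,1,1,0} = 3
G(16) = mex{2,1,1,1} = 0
G(17) = mex{2,1,1,1} = 0
G(18) = mex{2,2,1,1} = 0
G(19) = mex{2,2,2,1} = 0
G(20) = mex{3,2,2,1} = 0
G(21) = mex{0,2,2,2} = 1
G(22) = mex{0,2,2,2} = 1
G(23) = mex{0,3,2,2} = 1
P-positions are exactly the n with G(n) = 0.

0, 1, 2, 3, 4, 16, 17, 18, 19, 20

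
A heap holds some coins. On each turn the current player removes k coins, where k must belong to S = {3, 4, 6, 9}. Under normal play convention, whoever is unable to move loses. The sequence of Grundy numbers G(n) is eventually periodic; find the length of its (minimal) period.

12

n :  0  1  2  3  4  5  6  7  8  9 10 11 12 13 14 15 16 17 18 19 20 21 22 23 24 25
G :  0  0  0  1  1  1  2  2  2  3  3  3  0  0  0  1  1  1  2  2  2  3  3  3  0  0
G(n+12) = G(n) holds for n = 0,…,8 (a full window of length max(S) = 9), so the sequence is purely periodic with period 12.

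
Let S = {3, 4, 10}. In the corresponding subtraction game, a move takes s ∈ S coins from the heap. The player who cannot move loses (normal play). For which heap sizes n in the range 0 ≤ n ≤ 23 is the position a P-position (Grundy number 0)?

0, 1, 2, 7, 8, 9, 14, 15, 16, 21, 22, 23

n :  0  1  2  3  4  5  6  7  8  9 10 11 12 13 14 15 16 17 18 19 20 21 22 23
G :  0  0  0  1  1  1  2  0  0  0  1  1  1  2  0  0  0  1  1  1  2  0  0  0
P-positions are exactly the n with G(n) = 0.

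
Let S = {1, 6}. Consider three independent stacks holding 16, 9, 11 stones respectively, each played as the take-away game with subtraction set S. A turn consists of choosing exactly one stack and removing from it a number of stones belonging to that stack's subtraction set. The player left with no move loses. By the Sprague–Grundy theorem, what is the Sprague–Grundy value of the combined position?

0

All stacks use S = {1, 6}:
n :  0  1  2  3  4  5  6  7  8  9 10 11 12 13 14 15 16
G :  0  1  0  1  0  1  2  0  1  0  1  0  1  2  0  1  0
Stack A: G(16) = 0.
Stack B: G(9) = 0.
Stack C: G(11) = 0.
Combined Grundy value = 0 ⊕ 0 ⊕ 0 = 0.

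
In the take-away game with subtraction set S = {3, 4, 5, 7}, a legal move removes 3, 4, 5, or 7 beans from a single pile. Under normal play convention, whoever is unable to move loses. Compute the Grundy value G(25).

n :  0  1  2  3  4  5  6  7  8  9 10 11 12 13 14 15 16 17 18 19 20 21 22 23 24 25
G :  0  0  0  1  1  1  2  2  2  3  0  0  0  1  1  1  2  2  2  3  0  0  0  1  1  1

1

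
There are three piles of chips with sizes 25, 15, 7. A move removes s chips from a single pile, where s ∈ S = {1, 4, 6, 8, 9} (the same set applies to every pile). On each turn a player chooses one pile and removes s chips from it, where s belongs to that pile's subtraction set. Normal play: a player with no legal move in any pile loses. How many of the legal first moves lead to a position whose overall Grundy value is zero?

1

All piles use S = {1, 4, 6, 8, 9}:
G(0) = 0
G(1) = mex{0} = 1
G(2) = mex{1} = 0
G(3) = mex{0} = 1
G(4) = mex{1,0} = 2
G(5) = mex{2,1} = 0
G(6) = mex{0,0,0} = 1
G(7) = mex{1,1,1} = 0
G(8) = mex{0,2,0,0} = 1
G(9) = mex{1,0,1,1,0} = 2
G(10) = mex{2,1,2,0,1} = 3
G(11) = mex{3,0,0,1,0} = 2
G(12) = mex{2,1,1,2,1} = 0
G(13) = mex{0,2,0,0,2} = 1
G(14) = mex{1,3,1,1,0} = 2
G(15) = mex{2,2,2,0,1} = 3
G(16) = mex{3,0,3,1,0} = 2
G(17) = mex{2,1,2,2,1} = 0
G(18) = mex{0,2,0,3,2} = 1
G(19) = mex{1,3,1,2,3} = 0
G(20) = mex{0,2,2,0,2} = 1
G(21) = mex{1,0,3,1,0} = 2
G(22) = mex{2,1,2,2,1} = 0
G(23) = mex{0,0,0,3,2} = 1
G(24) = mex{1,1,1,2,3} = 0
G(25) = mex{0,2,0,0,2} = 1
Pile A: G(25) = 1.
Pile B: G(15) = 3.
Pile C: G(7) = 0.
Combined Grundy value = 1 ⊕ 3 ⊕ 0 = 2.
A winning move leaves total XOR = 0, i.e. changes one component's Grundy value g to g ⊕ X where X is the current total.
Pile A: need g' = 1⊕2 = 3. Options: 25−1→G=0, 25−4→G=2, 25−6→G=0, 25−8→G=0, 25−9→G=2. Hits: 0.
Pile B: need g' = 3⊕2 = 1. Options: 15−1→G=2, 15−4→G=2, 15−6→G=2, 15−8→G=0, 15−9→G=1. Hits: 1.
Pile C: need g' = 0⊕2 = 2. Options: 7−1→G=1, 7−4→G=1, 7−6→G=1. Hits: 0.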